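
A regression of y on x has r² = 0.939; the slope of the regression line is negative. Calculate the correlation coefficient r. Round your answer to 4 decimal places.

-0.9690

|r| = √0.939 = 0.9690
The association is negative, so r = −0.9690.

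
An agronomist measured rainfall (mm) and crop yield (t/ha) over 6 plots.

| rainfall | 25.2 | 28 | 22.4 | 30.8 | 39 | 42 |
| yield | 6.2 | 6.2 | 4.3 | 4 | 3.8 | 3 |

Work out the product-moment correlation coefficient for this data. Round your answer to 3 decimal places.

-0.688

n = 6, Σx = 187.4, Σy = 27.5, Σx² = 6154.44, Σy² = 134.81, Σxy = 823.56
nΣxy − ΣxΣy = 4941.36 − 5153.5 = -212.14
nΣx² − (Σx)² = 36926.64 − 35118.76 = 1807.88; nΣy² − (Σy)² = 808.86 − 756.25 = 52.61
r = -212.14 / √(1807.88 × 52.61) = -212.14 / 308.4033 ≈ -0.688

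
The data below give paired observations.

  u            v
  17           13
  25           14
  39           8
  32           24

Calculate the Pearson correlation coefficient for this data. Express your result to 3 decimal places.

n = 4, Σu = 113, Σv = 59, Σu² = 3459, Σv² = 1005, Σuv = 1651
nΣuv − ΣuΣv = 6604 − 6667 = -63
nΣu² − (Σu)² = 13836 − 12769 = 1067; nΣv² − (Σv)² = 4020 − 3481 = 539
r = -63 / √(1067 × 539) = -63 / 758.3621 ≈ -0.083

-0.083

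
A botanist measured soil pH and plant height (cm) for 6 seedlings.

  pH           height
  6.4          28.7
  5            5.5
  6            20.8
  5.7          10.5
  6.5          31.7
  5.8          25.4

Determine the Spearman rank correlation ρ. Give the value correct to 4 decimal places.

0.9429

Rank pH: 5, 1, 4, 2, 6, 3
Rank height: 5, 1, 3, 2, 6, 4
d = rank(pH) − rank(height): 0, 0, 1, 0, 0, -1; Σd² = 2
ρ = 1 − 6Σd² / [n(n²−1)] = 1 − 6×2 / (6×35) = 1 − 12/210 ≈ 0.9429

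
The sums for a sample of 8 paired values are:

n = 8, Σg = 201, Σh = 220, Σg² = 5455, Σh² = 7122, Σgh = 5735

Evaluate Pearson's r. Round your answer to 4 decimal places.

0.3150

r = (nΣgh − ΣgΣh) / √[(nΣg² − (Σg)²)(nΣh² − (Σh)²)]
Numerator: 8×5735 − 201×220 = 1660
Denominator: √[(43640 − 40401)(56976 − 48400)] = √[3239 × 8576] = 5270.4520
r = 1660 / 5270.4520 ≈ 0.3150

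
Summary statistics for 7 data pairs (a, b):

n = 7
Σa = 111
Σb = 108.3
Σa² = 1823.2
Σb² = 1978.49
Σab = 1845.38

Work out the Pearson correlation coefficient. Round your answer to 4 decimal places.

r = (nΣab − ΣaΣb) / √[(nΣa² − (Σa)²)(nΣb² − (Σb)²)]
Numerator: 7×1845.38 − 111×108.3 = 896.36
Denominator: √[(12762.4 − 12321)(13849.43 − 11728.89)] = √[441.4 × 2120.54] = 967.4742
r = 896.36 / 967.4742 ≈ 0.9265

0.9265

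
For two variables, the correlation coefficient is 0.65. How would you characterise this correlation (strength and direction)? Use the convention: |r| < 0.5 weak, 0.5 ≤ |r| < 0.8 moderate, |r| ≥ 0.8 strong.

moderate positive

r = 0.65 > 0 so the relationship is positive.
|r| = 0.65, which falls in the moderate range.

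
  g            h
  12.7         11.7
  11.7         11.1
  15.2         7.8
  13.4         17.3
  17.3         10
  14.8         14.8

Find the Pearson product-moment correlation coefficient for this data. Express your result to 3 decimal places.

-0.299

n = 6, Σg = 85.1, Σh = 72.7, Σg² = 1227.11, Σh² = 939.27, Σgh = 1020.88
nΣgh − ΣgΣh = 6125.28 − 6186.77 = -61.49
nΣg² − (Σg)² = 7362.66 − 7242.01 = 120.65; nΣh² − (Σh)² = 5635.62 − 5285.29 = 350.33
r = -61.49 / √(120.65 × 350.33) = -61.49 / 205.5902 ≈ -0.299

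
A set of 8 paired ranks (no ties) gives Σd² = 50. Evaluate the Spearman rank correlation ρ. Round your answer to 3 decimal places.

ρ = 1 − 6Σd² / [n(n²−1)] = 1 − 6×50 / (8×63)
  = 1 − 300/504 = 1 − 0.5952 ≈ 0.405

0.405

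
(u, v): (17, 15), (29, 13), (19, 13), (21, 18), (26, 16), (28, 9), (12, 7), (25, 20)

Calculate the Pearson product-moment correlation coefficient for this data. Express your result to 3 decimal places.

n = 8, Σu = 177, Σv = 111, Σu² = 4161, Σv² = 1673, Σuv = 2509
nΣuv − ΣuΣv = 20072 − 19647 = 425
nΣu² − (Σu)² = 33288 − 31329 = 1959; nΣv² − (Σv)² = 13384 − 12321 = 1063
r = 425 / √(1959 × 1063) = 425 / 1443.0582 ≈ 0.295

0.295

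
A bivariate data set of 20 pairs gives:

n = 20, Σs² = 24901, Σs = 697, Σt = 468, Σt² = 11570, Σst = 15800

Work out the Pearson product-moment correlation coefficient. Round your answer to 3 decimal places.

-0.829

r = (nΣst − ΣsΣt) / √[(nΣs² − (Σs)²)(nΣt² − (Σt)²)]
Numerator: 20×15800 − 697×468 = -10196
Denominator: √[(498020 − 485809)(231400 − 219024)] = √[12211 × 12376] = 12293.2232
r = -10196 / 12293.2232 ≈ -0.829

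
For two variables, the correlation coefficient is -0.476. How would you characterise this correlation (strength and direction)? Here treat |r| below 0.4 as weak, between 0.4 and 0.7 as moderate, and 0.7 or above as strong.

moderate negative

r = -0.476 < 0 so the relationship is negative.
|r| = 0.476, which falls in the moderate range.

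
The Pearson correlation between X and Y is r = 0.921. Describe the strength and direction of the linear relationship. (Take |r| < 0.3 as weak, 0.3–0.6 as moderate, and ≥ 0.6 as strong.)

r = 0.921 > 0 so the relationship is positive.
|r| = 0.921, which falls in the strong range.

strong positive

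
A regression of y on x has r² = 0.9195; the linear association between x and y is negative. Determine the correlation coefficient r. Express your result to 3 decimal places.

-0.959

|r| = √0.9195 = 0.959
The association is negative, so r = −0.959.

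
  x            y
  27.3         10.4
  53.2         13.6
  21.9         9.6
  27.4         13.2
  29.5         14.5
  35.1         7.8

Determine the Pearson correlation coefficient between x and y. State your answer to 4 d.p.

0.2887

n = 6, Σx = 194.4, Σy = 69.1, Σx² = 6908.16, Σy² = 830.61, Σxy = 2280.89
nΣxy − ΣxΣy = 13685.34 − 13433.04 = 252.3
nΣx² − (Σx)² = 41448.96 − 37791.36 = 3657.6; nΣy² − (Σy)² = 4983.66 − 4774.81 = 208.85
r = 252.3 / √(3657.6 × 208.85) = 252.3 / 874.0079 ≈ 0.2887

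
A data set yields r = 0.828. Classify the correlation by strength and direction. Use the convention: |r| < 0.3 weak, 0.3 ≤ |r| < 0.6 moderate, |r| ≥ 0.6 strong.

r = 0.828 > 0 so the relationship is positive.
|r| = 0.828, which falls in the strong range.

strong positive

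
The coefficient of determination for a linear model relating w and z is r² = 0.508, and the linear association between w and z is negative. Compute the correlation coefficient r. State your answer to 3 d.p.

-0.713

|r| = √0.508 = 0.713
The association is negative, so r = −0.713.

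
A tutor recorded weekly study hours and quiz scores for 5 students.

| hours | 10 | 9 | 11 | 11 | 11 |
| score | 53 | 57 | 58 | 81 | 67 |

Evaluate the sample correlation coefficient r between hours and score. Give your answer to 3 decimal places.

0.565

n = 5, Σx = 52, Σy = 316, Σx² = 544, Σy² = 20472, Σxy = 3309
nΣxy − ΣxΣy = 16545 − 16432 = 113
nΣx² − (Σx)² = 2720 − 2704 = 16; nΣy² − (Σy)² = 102360 − 99856 = 2504
r = 113 / √(16 × 2504) = 113 / 200.1599 ≈ 0.565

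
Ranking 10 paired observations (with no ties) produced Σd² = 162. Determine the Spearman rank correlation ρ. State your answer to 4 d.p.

0.0182

ρ = 1 − 6Σd² / [n(n²−1)] = 1 − 6×162 / (10×99)
  = 1 − 972/990 = 1 − 0.98182 ≈ 0.0182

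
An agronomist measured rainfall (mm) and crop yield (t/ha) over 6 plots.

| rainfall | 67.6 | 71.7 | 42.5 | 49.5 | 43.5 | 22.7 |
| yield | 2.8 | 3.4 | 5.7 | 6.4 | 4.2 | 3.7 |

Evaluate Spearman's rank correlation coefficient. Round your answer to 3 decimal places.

Rank rainfall: 5, 6, 2, 4, 3, 1
Rank yield: 1, 2, 5, 6, 4, 3
d = rank(rainfall) − rank(yield): 4, 4, -3, -2, -1, -2; Σd² = 50
ρ = 1 − 6Σd² / [n(n²−1)] = 1 − 6×50 / (6×35) = 1 − 300/210 ≈ -0.429

-0.429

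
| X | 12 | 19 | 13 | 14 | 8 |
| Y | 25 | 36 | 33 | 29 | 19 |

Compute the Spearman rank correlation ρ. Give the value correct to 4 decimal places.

Rank X: 2, 5, 3, 4, 1
Rank Y: 2, 5, 4, 3, 1
d = rank(X) − rank(Y): 0, 0, -1, 1, 0; Σd² = 2
ρ = 1 − 6Σd² / [n(n²−1)] = 1 − 6×2 / (5×24) = 1 − 12/120 ≈ 0.9000

0.9000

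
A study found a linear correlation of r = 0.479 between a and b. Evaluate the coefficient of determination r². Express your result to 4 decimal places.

0.2294

r² = (0.479)² = 0.2294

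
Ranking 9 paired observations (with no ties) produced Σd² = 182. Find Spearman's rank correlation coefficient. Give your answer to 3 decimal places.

ρ = 1 − 6Σd² / [n(n²−1)] = 1 − 6×182 / (9×80)
  = 1 − 1092/720 = 1 − 1.5167 ≈ -0.517

-0.517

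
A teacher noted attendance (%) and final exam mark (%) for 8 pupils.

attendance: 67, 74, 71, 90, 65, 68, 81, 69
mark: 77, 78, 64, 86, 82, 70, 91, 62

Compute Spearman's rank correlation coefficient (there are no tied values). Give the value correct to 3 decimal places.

0.405

Rank attendance: 2, 6, 5, 8, 1, 3, 7, 4
Rank mark: 4, 5, 2, 7, 6, 3, 8, 1
d = rank(attendance) − rank(mark): -2, 1, 3, 1, -5, 0, -1, 3; Σd² = 50
ρ = 1 − 6Σd² / [n(n²−1)] = 1 − 6×50 / (8×63) = 1 − 300/504 ≈ 0.405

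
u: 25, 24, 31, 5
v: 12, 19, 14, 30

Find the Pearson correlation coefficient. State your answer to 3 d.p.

n = 4, Σu = 85, Σv = 75, Σu² = 2187, Σv² = 1601, Σuv = 1340
nΣuv − ΣuΣv = 5360 − 6375 = -1015
nΣu² − (Σu)² = 8748 − 7225 = 1523; nΣv² − (Σv)² = 6404 − 5625 = 779
r = -1015 / √(1523 × 779) = -1015 / 1089.2277 ≈ -0.932

-0.932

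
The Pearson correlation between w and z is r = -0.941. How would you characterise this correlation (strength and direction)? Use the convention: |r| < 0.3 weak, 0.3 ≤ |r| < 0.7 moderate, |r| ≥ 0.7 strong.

strong negative

r = -0.941 < 0 so the relationship is negative.
|r| = 0.941, which falls in the strong range.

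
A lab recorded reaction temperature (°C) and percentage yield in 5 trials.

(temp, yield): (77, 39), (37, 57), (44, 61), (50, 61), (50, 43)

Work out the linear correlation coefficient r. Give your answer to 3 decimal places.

n = 5, Σx = 258, Σy = 261, Σx² = 14234, Σy² = 14061, Σxy = 12996
nΣxy − ΣxΣy = 64980 − 67338 = -2358
nΣx² − (Σx)² = 71170 − 66564 = 4606; nΣy² − (Σy)² = 70305 − 68121 = 2184
r = -2358 / √(4606 × 2184) = -2358 / 3171.6721 ≈ -0.743

-0.743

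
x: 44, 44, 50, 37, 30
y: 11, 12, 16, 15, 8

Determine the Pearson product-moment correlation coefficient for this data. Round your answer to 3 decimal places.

n = 5, Σx = 205, Σy = 62, Σx² = 8641, Σy² = 810, Σxy = 2607
nΣxy − ΣxΣy = 13035 − 12710 = 325
nΣx² − (Σx)² = 43205 − 42025 = 1180; nΣy² − (Σy)² = 4050 − 3844 = 206
r = 325 / √(1180 × 206) = 325 / 493.0314 ≈ 0.659

0.659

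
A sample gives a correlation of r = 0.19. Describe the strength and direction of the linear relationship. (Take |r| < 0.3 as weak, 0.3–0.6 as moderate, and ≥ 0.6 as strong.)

weak positive

r = 0.19 > 0 so the relationship is positive.
|r| = 0.19, which falls in the weak range.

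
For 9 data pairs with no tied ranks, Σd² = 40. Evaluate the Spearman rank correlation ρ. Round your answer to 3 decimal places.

ρ = 1 − 6Σd² / [n(n²−1)] = 1 − 6×40 / (9×80)
  = 1 − 240/720 = 1 − 0.3333 ≈ 0.667

0.667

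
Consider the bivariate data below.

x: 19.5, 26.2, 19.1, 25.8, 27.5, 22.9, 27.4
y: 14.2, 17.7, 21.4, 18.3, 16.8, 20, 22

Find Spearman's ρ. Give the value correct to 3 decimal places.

-0.071

Rank x: 2, 5, 1, 4, 7, 3, 6
Rank y: 1, 3, 6, 4, 2, 5, 7
d = rank(x) − rank(y): 1, 2, -5, 0, 5, -2, -1; Σd² = 60
ρ = 1 − 6Σd² / [n(n²−1)] = 1 − 6×60 / (7×48) = 1 − 360/336 ≈ -0.071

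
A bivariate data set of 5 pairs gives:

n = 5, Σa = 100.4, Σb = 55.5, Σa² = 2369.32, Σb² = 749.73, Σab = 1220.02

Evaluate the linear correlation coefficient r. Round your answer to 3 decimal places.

0.486

r = (nΣab − ΣaΣb) / √[(nΣa² − (Σa)²)(nΣb² − (Σb)²)]
Numerator: 5×1220.02 − 100.4×55.5 = 527.9
Denominator: √[(11846.6 − 10080.16)(3748.65 − 3080.25)] = √[1766.44 × 668.4] = 1086.5949
r = 527.9 / 1086.5949 ≈ 0.486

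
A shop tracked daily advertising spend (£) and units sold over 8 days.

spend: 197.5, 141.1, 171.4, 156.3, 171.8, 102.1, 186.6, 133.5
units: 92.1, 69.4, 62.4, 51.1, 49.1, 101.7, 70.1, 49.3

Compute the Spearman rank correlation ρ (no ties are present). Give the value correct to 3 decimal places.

0.024

Rank spend: 8, 3, 5, 4, 6, 1, 7, 2
Rank units: 7, 5, 4, 3, 1, 8, 6, 2
d = rank(spend) − rank(units): 1, -2, 1, 1, 5, -7, 1, 0; Σd² = 82
ρ = 1 − 6Σd² / [n(n²−1)] = 1 − 6×82 / (8×63) = 1 − 492/504 ≈ 0.024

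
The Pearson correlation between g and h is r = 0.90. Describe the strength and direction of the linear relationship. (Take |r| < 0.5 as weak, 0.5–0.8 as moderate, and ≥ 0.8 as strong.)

strong positive

r = 0.90 > 0 so the relationship is positive.
|r| = 0.90, which falls in the strong range.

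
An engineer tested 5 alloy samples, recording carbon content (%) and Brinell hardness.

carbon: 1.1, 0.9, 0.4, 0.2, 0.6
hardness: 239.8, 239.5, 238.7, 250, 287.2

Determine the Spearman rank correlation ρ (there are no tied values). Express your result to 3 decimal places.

-0.100

Rank carbon: 5, 4, 2, 1, 3
Rank hardness: 3, 2, 1, 4, 5
d = rank(carbon) − rank(hardness): 2, 2, 1, -3, -2; Σd² = 22
ρ = 1 − 6Σd² / [n(n²−1)] = 1 − 6×22 / (5×24) = 1 − 132/120 ≈ -0.100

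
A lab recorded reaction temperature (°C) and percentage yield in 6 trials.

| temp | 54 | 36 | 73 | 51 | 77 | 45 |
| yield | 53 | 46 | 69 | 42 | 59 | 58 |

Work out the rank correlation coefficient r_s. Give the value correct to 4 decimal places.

Rank temp: 4, 1, 5, 3, 6, 2
Rank yield: 3, 2, 6, 1, 5, 4
d = rank(temp) − rank(yield): 1, -1, -1, 2, 1, -2; Σd² = 12
ρ = 1 − 6Σd² / [n(n²−1)] = 1 − 6×12 / (6×35) = 1 − 72/210 ≈ 0.6571

0.6571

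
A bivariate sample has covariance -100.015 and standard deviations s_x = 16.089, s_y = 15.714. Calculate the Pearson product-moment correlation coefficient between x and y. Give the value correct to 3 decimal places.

r = Cov(x,y) / (s_x · s_y) = -100.015 / (16.089 × 15.714)
  = -100.015 / 252.8225 ≈ -0.396

-0.396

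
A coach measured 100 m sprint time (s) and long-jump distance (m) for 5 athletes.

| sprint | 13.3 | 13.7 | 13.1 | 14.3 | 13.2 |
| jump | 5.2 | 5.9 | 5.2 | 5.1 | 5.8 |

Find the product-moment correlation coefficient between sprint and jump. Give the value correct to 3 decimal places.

n = 5, Σx = 67.6, Σy = 27.2, Σx² = 914.92, Σy² = 148.54, Σxy = 367.6
nΣxy − ΣxΣy = 1838 − 1838.72 = -0.72
nΣx² − (Σx)² = 4574.6 − 4569.76 = 4.84; nΣy² − (Σy)² = 742.7 − 739.84 = 2.86
r = -0.72 / √(4.84 × 2.86) = -0.72 / 3.7205 ≈ -0.194

-0.194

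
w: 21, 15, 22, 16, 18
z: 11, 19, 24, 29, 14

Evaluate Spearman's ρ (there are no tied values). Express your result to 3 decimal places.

-0.200

Rank w: 4, 1, 5, 2, 3
Rank z: 1, 3, 4, 5, 2
d = rank(w) − rank(z): 3, -2, 1, -3, 1; Σd² = 24
ρ = 1 − 6Σd² / [n(n²−1)] = 1 − 6×24 / (5×24) = 1 − 144/120 ≈ -0.200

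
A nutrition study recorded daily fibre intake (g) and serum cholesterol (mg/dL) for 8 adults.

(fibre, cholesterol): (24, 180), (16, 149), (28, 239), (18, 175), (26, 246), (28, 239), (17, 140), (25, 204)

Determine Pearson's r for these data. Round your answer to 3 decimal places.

n = 8, Σx = 182, Σy = 1572, Σx² = 4314, Σy² = 321200, Σxy = 37114
nΣxy − ΣxΣy = 296912 − 286104 = 10808
nΣx² − (Σx)² = 34512 − 33124 = 1388; nΣy² − (Σy)² = 2569600 − 2471184 = 98416
r = 10808 / √(1388 × 98416) = 10808 / 11687.6605 ≈ 0.925

0.925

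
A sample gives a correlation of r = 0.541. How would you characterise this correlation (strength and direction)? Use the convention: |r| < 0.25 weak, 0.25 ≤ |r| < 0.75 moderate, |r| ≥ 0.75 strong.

moderate positive

r = 0.541 > 0 so the relationship is positive.
|r| = 0.541, which falls in the moderate range.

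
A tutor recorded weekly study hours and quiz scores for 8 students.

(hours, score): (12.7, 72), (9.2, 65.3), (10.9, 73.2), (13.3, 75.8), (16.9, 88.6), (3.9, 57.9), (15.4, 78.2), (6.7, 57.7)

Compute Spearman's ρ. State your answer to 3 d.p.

Rank hours: 5, 3, 4, 6, 8, 1, 7, 2
Rank score: 4, 3, 5, 6, 8, 2, 7, 1
d = rank(hours) − rank(score): 1, 0, -1, 0, 0, -1, 0, 1; Σd² = 4
ρ = 1 − 6Σd² / [n(n²−1)] = 1 − 6×4 / (8×63) = 1 − 24/504 ≈ 0.952

0.952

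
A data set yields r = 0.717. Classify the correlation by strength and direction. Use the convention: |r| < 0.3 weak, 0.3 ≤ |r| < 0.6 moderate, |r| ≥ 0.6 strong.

r = 0.717 > 0 so the relationship is positive.
|r| = 0.717, which falls in the strong range.

strong positive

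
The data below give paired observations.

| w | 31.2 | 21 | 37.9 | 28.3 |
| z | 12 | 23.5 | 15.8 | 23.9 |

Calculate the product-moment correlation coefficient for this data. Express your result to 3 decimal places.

-0.672

n = 4, Σw = 118.4, Σz = 75.2, Σw² = 3651.74, Σz² = 1517.1, Σwz = 2143.09
nΣwz − ΣwΣz = 8572.36 − 8903.68 = -331.32
nΣw² − (Σw)² = 14606.96 − 14018.56 = 588.4; nΣz² − (Σz)² = 6068.4 − 5655.04 = 413.36
r = -331.32 / √(588.4 × 413.36) = -331.32 / 493.1744 ≈ -0.672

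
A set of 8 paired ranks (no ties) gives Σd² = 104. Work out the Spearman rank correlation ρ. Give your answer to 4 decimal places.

ρ = 1 − 6Σd² / [n(n²−1)] = 1 − 6×104 / (8×63)
  = 1 − 624/504 = 1 − 1.23810 ≈ -0.2381

-0.2381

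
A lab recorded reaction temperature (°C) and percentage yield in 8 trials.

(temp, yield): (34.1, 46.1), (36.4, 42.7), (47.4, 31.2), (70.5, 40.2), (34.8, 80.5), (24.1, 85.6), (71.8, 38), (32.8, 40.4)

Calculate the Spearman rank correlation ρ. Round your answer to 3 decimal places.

Rank temp: 3, 5, 6, 7, 4, 1, 8, 2
Rank yield: 6, 5, 1, 3, 7, 8, 2, 4
d = rank(temp) − rank(yield): -3, 0, 5, 4, -3, -7, 6, -2; Σd² = 148
ρ = 1 − 6Σd² / [n(n²−1)] = 1 − 6×148 / (8×63) = 1 − 888/504 ≈ -0.762

-0.762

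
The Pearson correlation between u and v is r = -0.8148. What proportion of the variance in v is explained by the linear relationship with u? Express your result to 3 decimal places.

r² = (-0.8148)² = 0.664

0.664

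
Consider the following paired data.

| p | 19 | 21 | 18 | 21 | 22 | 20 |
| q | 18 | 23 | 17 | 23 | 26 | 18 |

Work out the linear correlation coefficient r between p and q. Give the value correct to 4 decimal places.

0.9353

n = 6, Σp = 121, Σq = 125, Σp² = 2451, Σq² = 2671, Σpq = 2546
nΣpq − ΣpΣq = 15276 − 15125 = 151
nΣp² − (Σp)² = 14706 − 14641 = 65; nΣq² − (Σq)² = 16026 − 15625 = 401
r = 151 / √(65 × 401) = 151 / 161.4466 ≈ 0.9353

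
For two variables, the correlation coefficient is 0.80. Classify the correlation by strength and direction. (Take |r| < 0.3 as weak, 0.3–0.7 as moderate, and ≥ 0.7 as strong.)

r = 0.80 > 0 so the relationship is positive.
|r| = 0.80, which falls in the strong range.

strong positive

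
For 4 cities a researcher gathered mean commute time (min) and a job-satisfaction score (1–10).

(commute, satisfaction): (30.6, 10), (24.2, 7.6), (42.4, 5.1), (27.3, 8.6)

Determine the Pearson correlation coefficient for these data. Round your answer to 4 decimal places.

-0.6745

n = 4, Σx = 124.5, Σy = 31.3, Σx² = 4065.05, Σy² = 257.73, Σxy = 940.94
nΣxy − ΣxΣy = 3763.76 − 3896.85 = -133.09
nΣx² − (Σx)² = 16260.2 − 15500.25 = 759.95; nΣy² − (Σy)² = 1030.92 − 979.69 = 51.23
r = -133.09 / √(759.95 × 51.23) = -133.09 / 197.3125 ≈ -0.6745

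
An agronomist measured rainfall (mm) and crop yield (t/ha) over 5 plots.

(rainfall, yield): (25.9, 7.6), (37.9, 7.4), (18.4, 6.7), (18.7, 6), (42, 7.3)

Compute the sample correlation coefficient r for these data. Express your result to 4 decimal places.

n = 5, Σx = 142.9, Σy = 35, Σx² = 4559.47, Σy² = 246.7, Σxy = 1019.38
nΣxy − ΣxΣy = 5096.9 − 5001.5 = 95.4
nΣx² − (Σx)² = 22797.35 − 20420.41 = 2376.94; nΣy² − (Σy)² = 1233.5 − 1225 = 8.5
r = 95.4 / √(2376.94 × 8.5) = 95.4 / 142.1407 ≈ 0.6712

0.6712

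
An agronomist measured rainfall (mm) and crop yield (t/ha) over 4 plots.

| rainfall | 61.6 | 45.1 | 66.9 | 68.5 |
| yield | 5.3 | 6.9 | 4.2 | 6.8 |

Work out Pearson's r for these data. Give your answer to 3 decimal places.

n = 4, Σx = 242.1, Σy = 23.2, Σx² = 14996.43, Σy² = 139.58, Σxy = 1384.45
nΣxy − ΣxΣy = 5537.8 − 5616.72 = -78.92
nΣx² − (Σx)² = 59985.72 − 58612.41 = 1373.31; nΣy² − (Σy)² = 558.32 − 538.24 = 20.08
r = -78.92 / √(1373.31 × 20.08) = -78.92 / 166.0604 ≈ -0.475

-0.475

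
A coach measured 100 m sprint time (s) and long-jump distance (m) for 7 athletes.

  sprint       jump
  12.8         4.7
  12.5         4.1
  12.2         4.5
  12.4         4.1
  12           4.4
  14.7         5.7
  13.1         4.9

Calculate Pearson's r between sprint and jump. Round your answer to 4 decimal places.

0.9069

n = 7, Σx = 89.7, Σy = 32.4, Σx² = 1154.39, Σy² = 151.82, Σxy = 417.93
nΣxy − ΣxΣy = 2925.51 − 2906.28 = 19.23
nΣx² − (Σx)² = 8080.73 − 8046.09 = 34.64; nΣy² − (Σy)² = 1062.74 − 1049.76 = 12.98
r = 19.23 / √(34.64 × 12.98) = 19.23 / 21.2044 ≈ 0.9069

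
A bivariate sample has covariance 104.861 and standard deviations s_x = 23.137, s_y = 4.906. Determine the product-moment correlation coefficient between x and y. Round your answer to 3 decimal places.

0.924

r = Cov(x,y) / (s_x · s_y) = 104.861 / (23.137 × 4.906)
  = 104.861 / 113.5101 ≈ 0.924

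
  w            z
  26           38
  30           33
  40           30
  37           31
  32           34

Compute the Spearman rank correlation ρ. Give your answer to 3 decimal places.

Rank w: 1, 2, 5, 4, 3
Rank z: 5, 3, 1, 2, 4
d = rank(w) − rank(z): -4, -1, 4, 2, -1; Σd² = 38
ρ = 1 − 6Σd² / [n(n²−1)] = 1 − 6×38 / (5×24) = 1 − 228/120 ≈ -0.900

-0.900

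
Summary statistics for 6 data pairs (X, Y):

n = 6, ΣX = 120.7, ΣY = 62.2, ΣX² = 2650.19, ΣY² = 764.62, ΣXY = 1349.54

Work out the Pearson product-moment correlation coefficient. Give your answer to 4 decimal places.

0.6025

r = (nΣXY − ΣXΣY) / √[(nΣX² − (ΣX)²)(nΣY² − (ΣY)²)]
Numerator: 6×1349.54 − 120.7×62.2 = 589.7
Denominator: √[(15901.14 − 14568.49)(4587.72 − 3868.84)] = √[1332.65 × 718.88] = 978.7826
r = 589.7 / 978.7826 ≈ 0.6025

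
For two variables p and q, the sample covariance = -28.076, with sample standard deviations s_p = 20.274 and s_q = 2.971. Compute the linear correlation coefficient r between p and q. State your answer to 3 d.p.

r = Cov(p,q) / (s_p · s_q) = -28.076 / (20.274 × 2.971)
  = -28.076 / 60.2341 ≈ -0.466

-0.466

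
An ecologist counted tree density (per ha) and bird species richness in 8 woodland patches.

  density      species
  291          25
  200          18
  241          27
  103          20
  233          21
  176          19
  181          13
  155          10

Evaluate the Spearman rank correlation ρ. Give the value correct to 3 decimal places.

0.667

Rank density: 8, 5, 7, 1, 6, 3, 4, 2
Rank species: 7, 3, 8, 5, 6, 4, 2, 1
d = rank(density) − rank(species): 1, 2, -1, -4, 0, -1, 2, 1; Σd² = 28
ρ = 1 − 6Σd² / [n(n²−1)] = 1 − 6×28 / (8×63) = 1 − 168/504 ≈ 0.667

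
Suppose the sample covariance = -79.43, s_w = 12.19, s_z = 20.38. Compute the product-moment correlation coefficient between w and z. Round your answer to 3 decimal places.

-0.320

r = Cov(w,z) / (s_w · s_z) = -79.43 / (12.19 × 20.38)
  = -79.43 / 248.4322 ≈ -0.320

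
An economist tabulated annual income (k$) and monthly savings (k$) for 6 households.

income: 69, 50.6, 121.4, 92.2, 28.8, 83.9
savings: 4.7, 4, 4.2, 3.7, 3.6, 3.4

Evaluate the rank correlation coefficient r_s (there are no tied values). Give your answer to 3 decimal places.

0.200

Rank income: 3, 2, 6, 5, 1, 4
Rank savings: 6, 4, 5, 3, 2, 1
d = rank(income) − rank(savings): -3, -2, 1, 2, -1, 3; Σd² = 28
ρ = 1 − 6Σd² / [n(n²−1)] = 1 − 6×28 / (6×35) = 1 − 168/210 ≈ 0.200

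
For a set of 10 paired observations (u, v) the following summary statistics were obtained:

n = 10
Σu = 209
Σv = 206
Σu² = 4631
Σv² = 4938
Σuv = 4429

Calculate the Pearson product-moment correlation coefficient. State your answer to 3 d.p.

r = (nΣuv − ΣuΣv) / √[(nΣu² − (Σu)²)(nΣv² − (Σv)²)]
Numerator: 10×4429 − 209×206 = 1236
Denominator: √[(46310 − 43681)(49380 − 42436)] = √[2629 × 6944] = 4272.6778
r = 1236 / 4272.6778 ≈ 0.289

0.289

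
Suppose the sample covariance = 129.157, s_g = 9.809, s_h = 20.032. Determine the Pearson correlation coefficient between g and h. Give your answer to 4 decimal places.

r = Cov(g,h) / (s_g · s_h) = 129.157 / (9.809 × 20.032)
  = 129.157 / 196.4939 ≈ 0.6573

0.6573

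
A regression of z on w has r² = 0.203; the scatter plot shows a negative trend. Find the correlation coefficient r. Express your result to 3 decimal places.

|r| = √0.203 = 0.451
The association is negative, so r = −0.451.

-0.451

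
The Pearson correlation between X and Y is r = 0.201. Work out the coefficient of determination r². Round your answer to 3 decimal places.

r² = (0.201)² = 0.040

0.040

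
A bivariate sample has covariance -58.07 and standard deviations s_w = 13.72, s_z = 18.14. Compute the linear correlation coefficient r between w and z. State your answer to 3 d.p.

-0.233

r = Cov(w,z) / (s_w · s_z) = -58.07 / (13.72 × 18.14)
  = -58.07 / 248.8808 ≈ -0.233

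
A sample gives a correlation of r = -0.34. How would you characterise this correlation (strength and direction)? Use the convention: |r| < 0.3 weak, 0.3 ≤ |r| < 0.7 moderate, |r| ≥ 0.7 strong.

r = -0.34 < 0 so the relationship is negative.
|r| = 0.34, which falls in the moderate range.

moderate negative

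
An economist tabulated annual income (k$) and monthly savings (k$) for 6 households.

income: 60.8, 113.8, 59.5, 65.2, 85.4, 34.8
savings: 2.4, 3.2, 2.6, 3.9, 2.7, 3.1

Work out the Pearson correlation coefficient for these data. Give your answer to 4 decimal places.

0.0825

n = 6, Σx = 419.5, Σy = 17.9, Σx² = 32942.57, Σy² = 54.87, Σxy = 1257.52
nΣxy − ΣxΣy = 7545.12 − 7509.05 = 36.07
nΣx² − (Σx)² = 197655.42 − 175980.25 = 21675.17; nΣy² − (Σy)² = 329.22 − 320.41 = 8.81
r = 36.07 / √(21675.17 × 8.81) = 36.07 / 436.9877 ≈ 0.0825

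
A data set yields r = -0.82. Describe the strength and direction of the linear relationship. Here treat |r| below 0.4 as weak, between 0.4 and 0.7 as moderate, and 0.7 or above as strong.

strong negative

r = -0.82 < 0 so the relationship is negative.
|r| = 0.82, which falls in the strong range.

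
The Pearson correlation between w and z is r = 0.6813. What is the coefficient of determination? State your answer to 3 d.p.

0.464

r² = (0.6813)² = 0.464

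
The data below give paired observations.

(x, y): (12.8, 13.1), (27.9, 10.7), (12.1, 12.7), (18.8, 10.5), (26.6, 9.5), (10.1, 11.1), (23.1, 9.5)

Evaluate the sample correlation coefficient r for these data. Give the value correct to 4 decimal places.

-0.7350

n = 7, Σx = 131.4, Σy = 77.1, Σx² = 2785.28, Σy² = 861.35, Σxy = 1401.54
nΣxy − ΣxΣy = 9810.78 − 10130.94 = -320.16
nΣx² − (Σx)² = 19496.96 − 17265.96 = 2231; nΣy² − (Σy)² = 6029.45 − 5944.41 = 85.04
r = -320.16 / √(2231 × 85.04) = -320.16 / 435.5735 ≈ -0.7350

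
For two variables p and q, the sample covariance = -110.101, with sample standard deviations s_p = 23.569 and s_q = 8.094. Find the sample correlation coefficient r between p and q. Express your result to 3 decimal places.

r = Cov(p,q) / (s_p · s_q) = -110.101 / (23.569 × 8.094)
  = -110.101 / 190.7675 ≈ -0.577

-0.577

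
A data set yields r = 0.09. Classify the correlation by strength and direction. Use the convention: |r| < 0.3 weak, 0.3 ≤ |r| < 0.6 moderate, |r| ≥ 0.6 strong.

weak positive

r = 0.09 > 0 so the relationship is positive.
|r| = 0.09, which falls in the weak range.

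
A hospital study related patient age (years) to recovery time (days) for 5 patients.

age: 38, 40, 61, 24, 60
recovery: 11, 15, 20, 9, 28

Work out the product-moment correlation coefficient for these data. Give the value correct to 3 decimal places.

n = 5, Σx = 223, Σy = 83, Σx² = 10941, Σy² = 1611, Σxy = 4134
nΣxy − ΣxΣy = 20670 − 18509 = 2161
nΣx² − (Σx)² = 54705 − 49729 = 4976; nΣy² − (Σy)² = 8055 − 6889 = 1166
r = 2161 / √(4976 × 1166) = 2161 / 2408.7374 ≈ 0.897

0.897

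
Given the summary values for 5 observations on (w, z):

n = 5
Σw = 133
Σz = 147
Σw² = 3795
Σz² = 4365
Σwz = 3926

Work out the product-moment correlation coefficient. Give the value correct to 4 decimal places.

0.1499

r = (nΣwz − ΣwΣz) / √[(nΣw² − (Σw)²)(nΣz² − (Σz)²)]
Numerator: 5×3926 − 133×147 = 79
Denominator: √[(18975 − 17689)(21825 − 21609)] = √[1286 × 216] = 527.0446
r = 79 / 527.0446 ≈ 0.1499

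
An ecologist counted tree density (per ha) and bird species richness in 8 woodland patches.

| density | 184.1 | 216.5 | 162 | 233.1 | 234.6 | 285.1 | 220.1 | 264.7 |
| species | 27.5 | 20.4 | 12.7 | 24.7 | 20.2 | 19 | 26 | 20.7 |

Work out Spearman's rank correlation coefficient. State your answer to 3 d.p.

Rank density: 2, 3, 1, 5, 6, 8, 4, 7
Rank species: 8, 4, 1, 6, 3, 2, 7, 5
d = rank(density) − rank(species): -6, -1, 0, -1, 3, 6, -3, 2; Σd² = 96
ρ = 1 − 6Σd² / [n(n²−1)] = 1 − 6×96 / (8×63) = 1 − 576/504 ≈ -0.143

-0.143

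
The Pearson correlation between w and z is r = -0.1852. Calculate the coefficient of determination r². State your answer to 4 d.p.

r² = (-0.1852)² = 0.0343

0.0343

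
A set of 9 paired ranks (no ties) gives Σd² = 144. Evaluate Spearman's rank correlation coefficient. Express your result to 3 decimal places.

-0.200

ρ = 1 − 6Σd² / [n(n²−1)] = 1 − 6×144 / (9×80)
  = 1 − 864/720 = 1 − 1.2000 ≈ -0.200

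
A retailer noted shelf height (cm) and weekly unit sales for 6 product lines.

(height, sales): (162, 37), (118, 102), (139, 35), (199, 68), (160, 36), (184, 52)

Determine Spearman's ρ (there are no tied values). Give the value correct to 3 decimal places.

Rank height: 4, 1, 2, 6, 3, 5
Rank sales: 3, 6, 1, 5, 2, 4
d = rank(height) − rank(sales): 1, -5, 1, 1, 1, 1; Σd² = 30
ρ = 1 − 6Σd² / [n(n²−1)] = 1 − 6×30 / (6×35) = 1 − 180/210 ≈ 0.143

0.143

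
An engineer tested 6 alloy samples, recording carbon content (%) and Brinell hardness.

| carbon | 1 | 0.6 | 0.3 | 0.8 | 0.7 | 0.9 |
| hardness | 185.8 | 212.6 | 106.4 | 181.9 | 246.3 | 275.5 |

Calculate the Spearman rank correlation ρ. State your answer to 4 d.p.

Rank carbon: 6, 2, 1, 4, 3, 5
Rank hardness: 3, 4, 1, 2, 5, 6
d = rank(carbon) − rank(hardness): 3, -2, 0, 2, -2, -1; Σd² = 22
ρ = 1 − 6Σd² / [n(n²−1)] = 1 − 6×22 / (6×35) = 1 − 132/210 ≈ 0.3714

0.3714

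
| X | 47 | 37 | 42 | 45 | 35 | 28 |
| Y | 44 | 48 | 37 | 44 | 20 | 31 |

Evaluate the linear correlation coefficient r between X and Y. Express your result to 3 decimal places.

n = 6, ΣX = 234, ΣY = 224, ΣX² = 9376, ΣY² = 8906, ΣXY = 8946
nΣXY − ΣXΣY = 53676 − 52416 = 1260
nΣX² − (ΣX)² = 56256 − 54756 = 1500; nΣY² − (ΣY)² = 53436 − 50176 = 3260
r = 1260 / √(1500 × 3260) = 1260 / 2211.3344 ≈ 0.570

0.570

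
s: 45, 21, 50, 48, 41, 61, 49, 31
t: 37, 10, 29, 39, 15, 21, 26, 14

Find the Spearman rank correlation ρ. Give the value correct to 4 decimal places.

Rank s: 4, 1, 7, 5, 3, 8, 6, 2
Rank t: 7, 1, 6, 8, 3, 4, 5, 2
d = rank(s) − rank(t): -3, 0, 1, -3, 0, 4, 1, 0; Σd² = 36
ρ = 1 − 6Σd² / [n(n²−1)] = 1 − 6×36 / (8×63) = 1 − 216/504 ≈ 0.5714

0.5714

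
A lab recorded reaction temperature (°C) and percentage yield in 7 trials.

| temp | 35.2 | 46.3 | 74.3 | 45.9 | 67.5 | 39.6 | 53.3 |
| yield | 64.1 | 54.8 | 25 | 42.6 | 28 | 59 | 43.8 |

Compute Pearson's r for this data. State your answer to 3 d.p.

n = 7, Σx = 362.1, Σy = 317.3, Σx² = 19975.33, Σy² = 15735.05, Σxy = 15167.34
nΣxy − ΣxΣy = 106171.38 − 114894.33 = -8722.95
nΣx² − (Σx)² = 139827.31 − 131116.41 = 8710.9; nΣy² − (Σy)² = 110145.35 − 100679.29 = 9466.06
r = -8722.95 / √(8710.9 × 9466.06) = -8722.95 / 9080.6334 ≈ -0.961

-0.961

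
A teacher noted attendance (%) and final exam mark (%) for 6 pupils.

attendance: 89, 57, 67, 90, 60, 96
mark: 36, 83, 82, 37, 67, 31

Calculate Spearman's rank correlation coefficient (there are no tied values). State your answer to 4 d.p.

-0.8857

Rank attendance: 4, 1, 3, 5, 2, 6
Rank mark: 2, 6, 5, 3, 4, 1
d = rank(attendance) − rank(mark): 2, -5, -2, 2, -2, 5; Σd² = 66
ρ = 1 − 6Σd² / [n(n²−1)] = 1 − 6×66 / (6×35) = 1 − 396/210 ≈ -0.8857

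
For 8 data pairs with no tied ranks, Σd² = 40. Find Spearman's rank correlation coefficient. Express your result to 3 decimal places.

ρ = 1 − 6Σd² / [n(n²−1)] = 1 − 6×40 / (8×63)
  = 1 − 240/504 = 1 − 0.4762 ≈ 0.524

0.524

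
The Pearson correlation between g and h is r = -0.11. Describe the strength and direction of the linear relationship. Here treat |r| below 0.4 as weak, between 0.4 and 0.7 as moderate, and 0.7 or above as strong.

r = -0.11 < 0 so the relationship is negative.
|r| = 0.11, which falls in the weak range.

weak negative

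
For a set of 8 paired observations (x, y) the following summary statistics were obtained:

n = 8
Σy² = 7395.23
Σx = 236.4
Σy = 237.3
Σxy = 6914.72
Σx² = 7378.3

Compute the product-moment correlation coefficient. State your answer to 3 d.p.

-0.261

r = (nΣxy − ΣxΣy) / √[(nΣx² − (Σx)²)(nΣy² − (Σy)²)]
Numerator: 8×6914.72 − 236.4×237.3 = -779.96
Denominator: √[(59026.4 − 55884.96)(59161.84 − 56311.29)] = √[3141.44 × 2850.55] = 2992.4625
r = -779.96 / 2992.4625 ≈ -0.261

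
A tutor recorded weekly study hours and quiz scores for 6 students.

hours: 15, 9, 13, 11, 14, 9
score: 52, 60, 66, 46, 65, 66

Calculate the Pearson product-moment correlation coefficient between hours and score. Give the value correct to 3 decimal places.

n = 6, Σx = 71, Σy = 355, Σx² = 873, Σy² = 21357, Σxy = 4188
nΣxy − ΣxΣy = 25128 − 25205 = -77
nΣx² − (Σx)² = 5238 − 5041 = 197; nΣy² − (Σy)² = 128142 − 126025 = 2117
r = -77 / √(197 × 2117) = -77 / 645.7933 ≈ -0.119

-0.119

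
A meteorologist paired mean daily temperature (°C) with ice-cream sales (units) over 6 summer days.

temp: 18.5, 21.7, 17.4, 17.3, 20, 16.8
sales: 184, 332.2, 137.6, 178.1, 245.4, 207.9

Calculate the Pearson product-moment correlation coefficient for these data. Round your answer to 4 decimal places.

0.8754

n = 6, Σx = 111.7, Σy = 1285.2, Σx² = 2097.43, Σy² = 298309.78, Σxy = 24488.83
nΣxy − ΣxΣy = 146932.98 − 143556.84 = 3376.14
nΣx² − (Σx)² = 12584.58 − 12476.89 = 107.69; nΣy² − (Σy)² = 1789858.68 − 1651739.04 = 138119.64
r = 3376.14 / √(107.69 × 138119.64) = 3376.14 / 3856.6960 ≈ 0.8754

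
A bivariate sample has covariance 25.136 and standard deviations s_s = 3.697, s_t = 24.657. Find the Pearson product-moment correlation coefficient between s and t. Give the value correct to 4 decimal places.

0.2757

r = Cov(s,t) / (s_s · s_t) = 25.136 / (3.697 × 24.657)
  = 25.136 / 91.1569 ≈ 0.2757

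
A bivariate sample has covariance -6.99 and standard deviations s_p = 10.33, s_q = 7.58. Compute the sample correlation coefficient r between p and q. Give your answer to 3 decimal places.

-0.089

r = Cov(p,q) / (s_p · s_q) = -6.99 / (10.33 × 7.58)
  = -6.99 / 78.3014 ≈ -0.089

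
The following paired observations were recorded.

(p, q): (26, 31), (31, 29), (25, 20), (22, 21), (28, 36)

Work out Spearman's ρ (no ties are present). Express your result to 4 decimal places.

0.6000

Rank p: 3, 5, 2, 1, 4
Rank q: 4, 3, 1, 2, 5
d = rank(p) − rank(q): -1, 2, 1, -1, -1; Σd² = 8
ρ = 1 − 6Σd² / [n(n²−1)] = 1 − 6×8 / (5×24) = 1 − 48/120 ≈ 0.6000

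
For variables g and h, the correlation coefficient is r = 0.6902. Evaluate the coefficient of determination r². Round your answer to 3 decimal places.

0.476

r² = (0.6902)² = 0.476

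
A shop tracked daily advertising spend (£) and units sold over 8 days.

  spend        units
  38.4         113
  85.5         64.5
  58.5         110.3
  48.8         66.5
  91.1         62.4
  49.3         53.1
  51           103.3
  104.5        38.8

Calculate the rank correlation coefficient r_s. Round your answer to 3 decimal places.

-0.619

Rank spend: 1, 6, 5, 2, 7, 3, 4, 8
Rank units: 8, 4, 7, 5, 3, 2, 6, 1
d = rank(spend) − rank(units): -7, 2, -2, -3, 4, 1, -2, 7; Σd² = 136
ρ = 1 − 6Σd² / [n(n²−1)] = 1 − 6×136 / (8×63) = 1 − 816/504 ≈ -0.619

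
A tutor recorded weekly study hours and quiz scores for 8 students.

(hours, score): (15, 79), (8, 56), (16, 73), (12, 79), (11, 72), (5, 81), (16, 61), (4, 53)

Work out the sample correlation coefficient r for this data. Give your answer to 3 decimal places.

n = 8, Σx = 87, Σy = 554, Σx² = 1107, Σy² = 39222, Σxy = 6134
nΣxy − ΣxΣy = 49072 − 48198 = 874
nΣx² − (Σx)² = 8856 − 7569 = 1287; nΣy² − (Σy)² = 313776 − 306916 = 6860
r = 874 / √(1287 × 6860) = 874 / 2971.3330 ≈ 0.294

0.294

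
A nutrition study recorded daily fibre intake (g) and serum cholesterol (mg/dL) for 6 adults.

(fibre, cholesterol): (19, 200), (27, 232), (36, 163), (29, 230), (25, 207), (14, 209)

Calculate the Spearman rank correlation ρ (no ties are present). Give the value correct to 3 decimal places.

-0.086

Rank fibre: 2, 4, 6, 5, 3, 1
Rank cholesterol: 2, 6, 1, 5, 3, 4
d = rank(fibre) − rank(cholesterol): 0, -2, 5, 0, 0, -3; Σd² = 38
ρ = 1 − 6Σd² / [n(n²−1)] = 1 − 6×38 / (6×35) = 1 − 228/210 ≈ -0.086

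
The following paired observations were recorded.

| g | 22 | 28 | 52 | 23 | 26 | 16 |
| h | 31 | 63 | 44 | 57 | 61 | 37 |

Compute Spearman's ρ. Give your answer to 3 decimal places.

Rank g: 2, 5, 6, 3, 4, 1
Rank h: 1, 6, 3, 4, 5, 2
d = rank(g) − rank(h): 1, -1, 3, -1, -1, -1; Σd² = 14
ρ = 1 − 6Σd² / [n(n²−1)] = 1 − 6×14 / (6×35) = 1 − 84/210 ≈ 0.600

0.600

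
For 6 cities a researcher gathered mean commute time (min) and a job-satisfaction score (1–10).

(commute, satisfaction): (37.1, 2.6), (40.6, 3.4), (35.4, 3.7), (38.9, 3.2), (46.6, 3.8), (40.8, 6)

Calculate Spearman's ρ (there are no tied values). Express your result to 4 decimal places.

0.6000

Rank commute: 2, 4, 1, 3, 6, 5
Rank satisfaction: 1, 3, 4, 2, 5, 6
d = rank(commute) − rank(satisfaction): 1, 1, -3, 1, 1, -1; Σd² = 14
ρ = 1 − 6Σd² / [n(n²−1)] = 1 − 6×14 / (6×35) = 1 − 84/210 ≈ 0.6000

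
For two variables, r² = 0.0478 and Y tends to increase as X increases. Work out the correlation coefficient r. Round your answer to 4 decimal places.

|r| = √0.0478 = 0.2186
The association is positive, so r = 0.2186.

0.2186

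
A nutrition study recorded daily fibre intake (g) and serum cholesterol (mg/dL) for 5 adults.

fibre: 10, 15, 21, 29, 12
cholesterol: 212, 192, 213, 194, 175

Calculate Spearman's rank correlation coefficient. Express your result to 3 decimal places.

0.200

Rank fibre: 1, 3, 4, 5, 2
Rank cholesterol: 4, 2, 5, 3, 1
d = rank(fibre) − rank(cholesterol): -3, 1, -1, 2, 1; Σd² = 16
ρ = 1 − 6Σd² / [n(n²−1)] = 1 − 6×16 / (5×24) = 1 − 96/120 ≈ 0.200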